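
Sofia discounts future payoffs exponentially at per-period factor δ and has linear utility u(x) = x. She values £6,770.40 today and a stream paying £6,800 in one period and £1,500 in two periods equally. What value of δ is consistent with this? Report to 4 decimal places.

Equating present values: 6770.40 = 6800δ + 1500δ².
That is, 1500δ² + 6800δ − 6770.40 = 0, a quadratic in δ.
By the quadratic formula (taking the positive root), δ = (−6800 + √86862400.00) / 3000 ≈ 0.8400.

δ ≈ 0.8400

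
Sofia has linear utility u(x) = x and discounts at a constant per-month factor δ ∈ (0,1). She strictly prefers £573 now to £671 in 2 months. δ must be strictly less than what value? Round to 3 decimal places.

δ < 0.924

Comparing present values: 573 > δ^2·671.
So δ^2 < 573/671 = 0.85395; taking the square root of both positive sides preserves the inequality.
δ < 0.85395^(1/2) = 0.924.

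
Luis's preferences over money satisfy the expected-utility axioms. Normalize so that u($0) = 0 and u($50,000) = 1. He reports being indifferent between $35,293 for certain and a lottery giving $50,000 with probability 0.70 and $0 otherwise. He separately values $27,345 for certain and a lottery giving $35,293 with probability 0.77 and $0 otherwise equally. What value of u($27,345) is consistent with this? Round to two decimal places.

0.54

The first gamble pins u($35,293): it must equal 0.70·1 + 0.30·0 = 0.70.
The second indifference gives u($27,345) = 0.77·u($35,293) + 0.23·u($0) = 0.77·0.70 + 0.23·0.00 = 0.5390.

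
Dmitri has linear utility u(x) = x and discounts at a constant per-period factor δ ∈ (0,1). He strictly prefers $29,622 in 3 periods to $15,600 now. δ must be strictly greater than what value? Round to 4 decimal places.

The preference means 15600 < δ^3·29622.
Dividing by 29622: δ^3 > 0.52664. Both sides are positive, so the cube root keeps the direction.
δ > (15600/29622)^(1/3) ≈ 0.8076.

δ > 0.8076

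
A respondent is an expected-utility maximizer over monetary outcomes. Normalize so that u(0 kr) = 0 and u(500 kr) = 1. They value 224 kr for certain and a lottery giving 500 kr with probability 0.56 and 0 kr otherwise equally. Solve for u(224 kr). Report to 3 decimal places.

0.560

By the standard-gamble method, u(224 kr) is just the indifference probability on the best outcome: 0.56.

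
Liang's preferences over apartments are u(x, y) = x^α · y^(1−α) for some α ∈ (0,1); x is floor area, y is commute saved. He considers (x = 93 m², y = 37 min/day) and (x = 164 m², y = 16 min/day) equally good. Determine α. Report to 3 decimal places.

α ≈ 0.596

Set the two utilities equal: 93^α·37^(1−α) = 164^α·16^(1−α).
(93/164)^α = (16/37)^(1−α); take logs: α·ln(93/164) = (1−α)·ln(16/37), i.e. α·-0.567267 = (1−α)·-0.838329.
So α/(1−α) = (-0.838329)/(-0.567267) = 1.477838, and α = 1.477838/2.477838 ≈ 0.596.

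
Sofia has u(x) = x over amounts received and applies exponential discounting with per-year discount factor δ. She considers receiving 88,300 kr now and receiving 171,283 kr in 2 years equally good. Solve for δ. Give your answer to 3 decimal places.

δ ≈ 0.718

The payoff in 2 years is discounted by δ^2, so u(88300) = δ^2·u(171283) and δ^2 = u(88300)/u(171283).
With u(x) = x: δ^2 = 88300/171283 = 0.51552.
Taking the square root: δ = 0.51552^(1/2) ≈ 0.718.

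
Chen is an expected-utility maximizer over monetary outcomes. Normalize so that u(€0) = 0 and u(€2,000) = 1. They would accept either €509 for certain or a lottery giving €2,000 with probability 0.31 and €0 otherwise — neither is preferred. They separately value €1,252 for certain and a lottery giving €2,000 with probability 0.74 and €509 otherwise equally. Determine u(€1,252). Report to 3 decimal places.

0.821

From the first indifference, u(€509) = 0.31·u(€2,000) + 0.69·u(€0) = 0.31·1 + 0.69·0 = 0.31.
The second indifference gives u(€1,252) = 0.74·u(€2,000) + 0.26·u(€509) = 0.74·1.00 + 0.26·0.31 = 0.8206.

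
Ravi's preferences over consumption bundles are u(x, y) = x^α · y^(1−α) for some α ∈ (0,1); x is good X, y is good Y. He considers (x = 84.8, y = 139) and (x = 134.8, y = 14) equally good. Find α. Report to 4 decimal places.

α ≈ 0.8320

Indifference: 84.8^α · 139^(1−α) = 134.8^α · 14^(1−α).
Taking logs: α·ln 84.8 + (1−α)·ln 139 = α·ln 134.8 + (1−α)·ln 14, i.e. α·-0.4634967 = (1−α)·-2.2954166.
With A = -0.4634967 and B = -2.2954166: α·A = (1−α)·B, so α = B/(A+B) = -2.2954166/-2.7589133 ≈ 0.8320.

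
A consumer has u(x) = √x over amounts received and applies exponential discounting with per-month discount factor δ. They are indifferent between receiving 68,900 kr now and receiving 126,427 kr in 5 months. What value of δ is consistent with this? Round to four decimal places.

δ ≈ 0.9411

Indifference means u(68900) = δ^5 · u(126427), so δ^5 = u(68900)/u(126427).
With u(x) = √x: δ^5 = √68900/√126427 = √(68900/126427) = 0.73823.
Taking the 5th root: δ = 0.73823^(1/5) ≈ 0.9411.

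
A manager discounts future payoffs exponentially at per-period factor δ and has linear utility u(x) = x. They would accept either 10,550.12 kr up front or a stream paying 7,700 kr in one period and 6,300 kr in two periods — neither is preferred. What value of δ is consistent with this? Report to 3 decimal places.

δ ≈ 0.820

Equating present values: 10550.12 = 7700δ + 6300δ².
That is, 6300δ² + 7700δ − 10550.12 = 0, a quadratic in δ.
By the quadratic formula (taking the positive root), δ = (−7700 + √325153024.00) / 12600 ≈ 0.820.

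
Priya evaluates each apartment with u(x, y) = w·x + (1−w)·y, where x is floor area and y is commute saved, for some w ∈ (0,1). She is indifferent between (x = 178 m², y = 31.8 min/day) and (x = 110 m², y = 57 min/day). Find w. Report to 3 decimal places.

w = 0.270

u(178,31.8) = u(110,57) means w·178 + (1−w)·31.8 = w·110 + (1−w)·57.
w·(178−110) = (1−w)·(57−31.8), i.e. w·68 = (1−w)·25.2.
Hence w = 25.2/(68+25.2) = 25.2/93.2 = 0.270.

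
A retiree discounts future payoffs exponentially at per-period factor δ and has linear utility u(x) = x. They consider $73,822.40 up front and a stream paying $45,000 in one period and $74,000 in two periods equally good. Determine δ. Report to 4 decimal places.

δ ≈ 0.7400

The stream is worth 45000δ + 74000δ² today, so 45000δ + 74000δ² = 73822.40.
Rearranged: 74000δ² + 45000δ − 73822.40 = 0.
δ = (−45000 + √(45000² + 4·74000·73822.40)) / (2·74000) = (−45000 + √23876430400.00) / 148000 ≈ 0.7400.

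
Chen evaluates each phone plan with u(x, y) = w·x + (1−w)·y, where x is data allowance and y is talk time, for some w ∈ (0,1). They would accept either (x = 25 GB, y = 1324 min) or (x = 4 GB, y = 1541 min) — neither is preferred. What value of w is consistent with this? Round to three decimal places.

u(25,1324) = u(4,1541) means w·25 + (1−w)·1324 = w·4 + (1−w)·1541.
w·(25−4) = (1−w)·(1541−1324), i.e. w·21 = (1−w)·217.
The marginal rate of substitution is 217/21, so w = 217/(21+217) = 0.912.

w = 0.912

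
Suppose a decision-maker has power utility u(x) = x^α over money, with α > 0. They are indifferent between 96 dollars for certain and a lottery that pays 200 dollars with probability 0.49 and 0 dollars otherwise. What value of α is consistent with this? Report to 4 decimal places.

Since u(0) = 0, the lottery's EU is 0.49·200^α.
Setting u(96) equal to that: 96^α = 0.49·200^α ⇒ (96/200)^α = 0.49.
Taking logs: α·ln(96/200) = ln(0.49), so α = -0.7133499 / -0.7339692 ≈ 0.9719.

α ≈ 0.9719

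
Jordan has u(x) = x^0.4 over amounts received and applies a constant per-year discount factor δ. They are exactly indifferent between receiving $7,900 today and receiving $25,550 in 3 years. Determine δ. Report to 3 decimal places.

The payoff in 3 years is discounted by δ^3, so u(7900) = δ^3·u(25550) and δ^3 = u(7900)/u(25550).
Since u(x) = x^0.4, δ^3 = (7900/25550)^0.4 = 0.30920^0.4 = 0.62531.
Hence δ = (0.62531)^(1/3) = 0.85513.

δ ≈ 0.855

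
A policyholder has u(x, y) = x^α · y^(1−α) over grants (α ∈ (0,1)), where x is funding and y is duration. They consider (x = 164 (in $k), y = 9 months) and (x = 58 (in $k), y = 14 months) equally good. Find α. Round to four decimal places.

α ≈ 0.2983

The Cobb–Douglas utilities coincide, so 164^α·9^(1−α) = 58^α·14^(1−α).
(164/58)^α = (14/9)^(1−α); take logs: α·ln(164/58) = (1−α)·ln(14/9), i.e. α·1.0394234 = (1−α)·0.4418328.
So α/(1−α) = (0.4418328)/(1.0394234) = 0.4250749, and α = 0.4250749/1.4250749 ≈ 0.2983.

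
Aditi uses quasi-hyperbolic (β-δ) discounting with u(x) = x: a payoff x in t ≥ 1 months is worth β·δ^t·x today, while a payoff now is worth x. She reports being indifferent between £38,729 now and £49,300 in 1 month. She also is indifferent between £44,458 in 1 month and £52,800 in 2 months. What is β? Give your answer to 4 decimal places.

The second indifference involves only future payoffs, so β cancels: β·δ^1·44458 = β·δ^2·52800, giving δ = 44458/52800 = 0.84201.
Substituting δ into 38729 = β·δ·49300: β = 38729/(41510.973) ≈ 0.9330.

β ≈ 0.9330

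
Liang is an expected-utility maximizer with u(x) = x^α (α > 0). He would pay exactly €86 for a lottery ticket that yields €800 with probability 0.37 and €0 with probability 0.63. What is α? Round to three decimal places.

The lottery's expected utility is 0.37·u(800) + 0.63·u(0) = 0.37·800^α (since u(0) = 0 for α > 0).
Setting u(86) equal to that: 86^α = 0.37·800^α ⇒ (86/800)^α = 0.37.
Take logs: α = ln 0.37 / ln(86/800) ≈ 0.44580.

α ≈ 0.446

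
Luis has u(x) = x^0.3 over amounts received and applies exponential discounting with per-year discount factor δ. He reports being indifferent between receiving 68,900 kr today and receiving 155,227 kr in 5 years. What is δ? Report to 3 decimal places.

Equating discounted utilities: u(68900) = δ^5·u(155227) ⇒ δ^5 = u(68900)/u(155227).
Since u(x) = x^0.3, δ^5 = (68900/155227)^0.3 = 0.44387^0.3 = 0.78375.
Taking the 5th root: δ = 0.78375^(1/5) ≈ 0.952.

δ ≈ 0.952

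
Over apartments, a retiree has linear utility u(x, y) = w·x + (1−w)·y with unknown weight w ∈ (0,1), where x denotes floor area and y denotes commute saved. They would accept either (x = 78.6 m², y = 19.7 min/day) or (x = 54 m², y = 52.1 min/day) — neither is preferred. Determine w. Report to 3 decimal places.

w = 0.568

Indifference: w·78.6 + (1−w)·19.7 = w·54 + (1−w)·52.1.
Rearranging, 24.6·w − 32.4·(1−w) = 0.
So w/(1−w) = 32.4/24.6 = 1.3171, giving w = 32.4/(24.6+32.4) = 0.568.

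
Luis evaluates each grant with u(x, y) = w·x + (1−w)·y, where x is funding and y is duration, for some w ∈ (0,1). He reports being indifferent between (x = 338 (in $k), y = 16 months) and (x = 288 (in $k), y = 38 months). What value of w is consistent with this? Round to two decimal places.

w = 0.31

u(338,16) = u(288,38) means w·338 + (1−w)·16 = w·288 + (1−w)·38.
Collecting terms: w·50 = (1−w)·22.
Hence w = 22/(50+22) = 22/72 = 0.31.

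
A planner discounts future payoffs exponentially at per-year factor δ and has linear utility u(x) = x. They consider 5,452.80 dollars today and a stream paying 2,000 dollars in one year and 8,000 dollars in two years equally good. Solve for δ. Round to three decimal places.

The stream is worth 2000δ + 8000δ² today, so 2000δ + 8000δ² = 5452.80.
Rearranged: 8000δ² + 2000δ − 5452.80 = 0.
δ = (−2000 + √(2000² + 4·8000·5452.80)) / (2·8000) = (−2000 + √178489600.00) / 16000 ≈ 0.710.

δ ≈ 0.710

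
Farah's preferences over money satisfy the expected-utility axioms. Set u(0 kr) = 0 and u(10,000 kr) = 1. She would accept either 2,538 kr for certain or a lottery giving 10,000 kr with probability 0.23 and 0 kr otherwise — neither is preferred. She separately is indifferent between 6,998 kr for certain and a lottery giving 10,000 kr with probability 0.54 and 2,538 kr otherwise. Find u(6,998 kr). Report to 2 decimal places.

From the first indifference, u(2,538 kr) = 0.23·u(10,000 kr) + 0.77·u(0 kr) = 0.23·1 + 0.77·0 = 0.23.
Chaining: u(6,998 kr) = 0.54·1.00 + 0.46·0.23 = 0.6458.

0.65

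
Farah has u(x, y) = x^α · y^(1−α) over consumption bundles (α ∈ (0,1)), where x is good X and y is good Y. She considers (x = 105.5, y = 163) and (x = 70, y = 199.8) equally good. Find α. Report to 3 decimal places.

α ≈ 0.332

Indifference: 105.5^α · 163^(1−α) = 70^α · 199.8^(1−α).
(105.5/70)^α = (199.8/163)^(1−α); take logs: α·ln(105.5/70) = (1−α)·ln(199.8/163), i.e. α·0.410216 = (1−α)·0.203567.
With A = 0.410216 and B = 0.203567: α·A = (1−α)·B, so α = B/(A+B) = 0.203567/0.613783 ≈ 0.332.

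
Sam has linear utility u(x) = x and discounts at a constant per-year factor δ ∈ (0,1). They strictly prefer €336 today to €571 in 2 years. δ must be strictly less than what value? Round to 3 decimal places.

δ < 0.767

Under u(x) = x this choice says 336 > δ^2·571.
Hence δ^2 < 336/571 = 0.58844, and x ↦ x^(1/2) is increasing on (0,∞).
δ < (336/571)^(1/2) ≈ 0.767.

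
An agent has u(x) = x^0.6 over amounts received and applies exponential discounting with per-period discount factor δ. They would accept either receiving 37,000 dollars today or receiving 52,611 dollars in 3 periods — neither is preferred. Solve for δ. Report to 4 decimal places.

The payoff in 3 periods is discounted by δ^3, so u(37000) = δ^3·u(52611) and δ^3 = u(37000)/u(52611).
With u(x) = x^0.6: δ^3 = 37000^0.6/52611^0.6 = (37000/52611)^0.6 = 0.80961.
Hence δ = (0.80961)^(1/3) = 0.932020.

δ ≈ 0.9320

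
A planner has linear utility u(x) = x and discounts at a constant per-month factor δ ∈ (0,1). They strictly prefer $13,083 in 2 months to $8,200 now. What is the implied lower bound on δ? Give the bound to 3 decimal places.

The preference means 8200 < δ^2·13083.
Hence δ^2 > 8200/13083 = 0.62677, and x ↦ x^(1/2) is increasing on (0,∞).
δ > (8200/13083)^(1/2) ≈ 0.792.

δ > 0.792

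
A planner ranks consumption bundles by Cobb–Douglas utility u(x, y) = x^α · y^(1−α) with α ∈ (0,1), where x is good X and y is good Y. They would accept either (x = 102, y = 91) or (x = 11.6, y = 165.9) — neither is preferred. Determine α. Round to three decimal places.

α ≈ 0.216

The Cobb–Douglas utilities coincide, so 102^α·91^(1−α) = 11.6^α·165.9^(1−α).
Taking logs: α·ln 102 + (1−α)·ln 91 = α·ln 11.6 + (1−α)·ln 165.9, i.e. α·2.173968 = (1−α)·0.600526.
With A = 2.173968 and B = 0.600526: α·A = (1−α)·B, so α = B/(A+B) = 0.600526/2.774494 ≈ 0.216.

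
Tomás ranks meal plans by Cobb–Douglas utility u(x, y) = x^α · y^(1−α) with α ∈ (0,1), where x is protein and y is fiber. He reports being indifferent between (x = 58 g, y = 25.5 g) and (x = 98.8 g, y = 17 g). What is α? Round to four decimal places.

α ≈ 0.4322

Set the two utilities equal: 58^α·25.5^(1−α) = 98.8^α·17^(1−α).
Rearrange to (58/98.8)^α = (17/25.5)^(1−α) and take logs: α·-0.5326546 = (1−α)·-0.4054651.
Thus α·(-0.9381197) = -0.4054651, so α = -0.4054651/-0.9381197 ≈ 0.4322.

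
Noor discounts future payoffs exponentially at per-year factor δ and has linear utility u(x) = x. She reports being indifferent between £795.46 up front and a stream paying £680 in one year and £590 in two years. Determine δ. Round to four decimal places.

Present value of the stream is 680·δ + 590·δ². Indifference gives 680δ + 590δ² = 795.46.
Rearranged: 590δ² + 680δ − 795.46 = 0.
δ = (−680 + √(680² + 4·590·795.46)) / (2·590) = (−680 + √2339685.60) / 1180 ≈ 0.7200.

δ ≈ 0.7200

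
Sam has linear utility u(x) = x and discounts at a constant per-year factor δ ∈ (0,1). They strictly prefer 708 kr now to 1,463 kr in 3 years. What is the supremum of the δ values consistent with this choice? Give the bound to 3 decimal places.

The preference means 708 > δ^3·1463.
Dividing by 1463: δ^3 < 0.48394. Both sides are positive, so the cube root keeps the direction.
δ < 0.48394^(1/3) = 0.785.

δ < 0.785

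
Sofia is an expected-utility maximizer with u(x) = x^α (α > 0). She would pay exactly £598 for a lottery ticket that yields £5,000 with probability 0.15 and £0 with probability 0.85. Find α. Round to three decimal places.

α ≈ 0.893

The lottery's expected utility is 0.15·u(5000) + 0.85·u(0) = 0.15·5000^α (since u(0) = 0 for α > 0).
Indifference: 598^α = 0.15·5000^α, so (598/5000)^α = 0.15.
Take logs: α = ln 0.15 / ln(598/5000) ≈ 0.89335.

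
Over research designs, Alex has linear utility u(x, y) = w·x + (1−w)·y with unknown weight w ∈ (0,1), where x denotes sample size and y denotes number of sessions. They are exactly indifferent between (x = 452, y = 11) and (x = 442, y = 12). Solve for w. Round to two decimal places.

w = 0.09

u(452,11) = u(442,12) means w·452 + (1−w)·11 = w·442 + (1−w)·12.
Rearranging, 10·w − 1·(1−w) = 0.
Hence w = 1/(10+1) = 1/11 = 0.09.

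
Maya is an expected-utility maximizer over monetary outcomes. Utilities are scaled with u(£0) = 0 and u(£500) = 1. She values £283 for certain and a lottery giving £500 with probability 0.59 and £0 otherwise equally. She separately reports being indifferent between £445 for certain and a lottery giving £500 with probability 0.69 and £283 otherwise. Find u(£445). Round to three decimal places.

0.873

From the first indifference, u(£283) = 0.59·u(£500) + 0.41·u(£0) = 0.59·1 + 0.41·0 = 0.59.
The second indifference gives u(£445) = 0.69·u(£500) + 0.31·u(£283) = 0.69·1.00 + 0.31·0.59 = 0.8729.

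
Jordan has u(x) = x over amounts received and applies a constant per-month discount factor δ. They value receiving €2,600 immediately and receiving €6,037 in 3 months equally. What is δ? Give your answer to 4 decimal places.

δ ≈ 0.7552

Equating discounted utilities: u(2600) = δ^3·u(6037) ⇒ δ^3 = u(2600)/u(6037).
With u(x) = x: δ^3 = 2600/6037 = 0.43068.
Taking the cube root: δ = 0.43068^(1/3) ≈ 0.7552.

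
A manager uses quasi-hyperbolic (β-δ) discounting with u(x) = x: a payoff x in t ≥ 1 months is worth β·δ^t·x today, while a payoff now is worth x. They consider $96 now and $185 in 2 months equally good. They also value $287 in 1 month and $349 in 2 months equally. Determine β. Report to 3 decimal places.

β ≈ 0.767

From the later pair, β·δ^1·287 = β·δ^2·349; dividing through, δ = 287/349 = 0.82235.
Now use the now-vs-future pair: 96 = β·δ^2·185 gives β = 96/(0.67626·185) ≈ 0.767.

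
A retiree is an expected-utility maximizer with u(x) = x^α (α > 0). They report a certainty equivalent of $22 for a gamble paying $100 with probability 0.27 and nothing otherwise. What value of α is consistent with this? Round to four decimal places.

The lottery's expected utility is 0.27·u(100) + 0.73·u(0) = 0.27·100^α (since u(0) = 0 for α > 0).
Indifference: 22^α = 0.27·100^α, so (22/100)^α = 0.27.
α = ln(0.27) / ln(22/100) = -1.3093333/-1.5141277 ≈ 0.8647.

α ≈ 0.8647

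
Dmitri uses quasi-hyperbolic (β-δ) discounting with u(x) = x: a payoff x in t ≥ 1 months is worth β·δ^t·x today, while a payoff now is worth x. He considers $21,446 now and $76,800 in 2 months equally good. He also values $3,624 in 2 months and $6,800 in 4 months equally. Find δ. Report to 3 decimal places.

δ ≈ 0.730

From the later pair, β·δ^2·3624 = β·δ^4·6800; dividing through, δ^2 = 3624/6800 = 0.53294, so δ = 0.73003.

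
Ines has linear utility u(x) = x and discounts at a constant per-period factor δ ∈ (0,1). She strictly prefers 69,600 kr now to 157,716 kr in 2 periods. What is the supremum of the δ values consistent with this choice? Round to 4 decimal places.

δ < 0.6643

Under u(x) = x this choice says 69600 > δ^2·157716.
Dividing by 157716: δ^2 < 0.44130. Both sides are positive, so the square root keeps the direction.
δ < 0.44130^(1/2) = 0.6643.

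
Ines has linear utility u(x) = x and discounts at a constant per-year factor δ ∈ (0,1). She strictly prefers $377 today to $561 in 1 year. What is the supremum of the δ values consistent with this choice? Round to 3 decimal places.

Under u(x) = x this choice says 377 > δ·561.
So δ < 377/561 = 0.67201.

δ < 0.672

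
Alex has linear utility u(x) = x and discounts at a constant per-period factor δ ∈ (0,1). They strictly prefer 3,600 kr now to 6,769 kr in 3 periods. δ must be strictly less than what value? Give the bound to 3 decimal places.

Under u(x) = x this choice says 3600 > δ^3·6769.
Hence δ^3 < 3600/6769 = 0.53184, and x ↦ x^(1/3) is increasing on (0,∞).
δ < 0.53184^(1/3) = 0.810.

δ < 0.810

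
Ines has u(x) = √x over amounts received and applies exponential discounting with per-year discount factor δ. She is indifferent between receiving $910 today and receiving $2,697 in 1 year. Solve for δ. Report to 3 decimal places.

δ ≈ 0.581

The payoff in 1 year is discounted by δ, so u(910) = δ·u(2697) and δ = u(910)/u(2697).
With u(x) = √x: δ = √910/√2697 = √(910/2697) = 0.58087.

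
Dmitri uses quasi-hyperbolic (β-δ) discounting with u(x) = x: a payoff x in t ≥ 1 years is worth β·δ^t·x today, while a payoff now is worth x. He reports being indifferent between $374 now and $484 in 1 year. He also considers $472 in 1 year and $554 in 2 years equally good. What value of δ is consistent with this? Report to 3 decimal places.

From the later pair, β·δ^1·472 = β·δ^2·554; dividing through, δ = 472/554 = 0.85199.

δ ≈ 0.852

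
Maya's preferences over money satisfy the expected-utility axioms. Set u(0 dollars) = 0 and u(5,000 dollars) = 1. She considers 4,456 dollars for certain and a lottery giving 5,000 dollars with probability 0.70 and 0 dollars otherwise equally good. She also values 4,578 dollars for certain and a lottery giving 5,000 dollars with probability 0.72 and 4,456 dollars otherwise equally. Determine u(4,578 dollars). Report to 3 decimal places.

The first gamble pins u(4,456 dollars): it must equal 0.70·1 + 0.30·0 = 0.70.
Then u(4,578 dollars) = 0.72·u(5,000 dollars) + 0.28·u(4,456 dollars) = 0.72·1.00 + 0.28·0.70 = 0.9160.

0.916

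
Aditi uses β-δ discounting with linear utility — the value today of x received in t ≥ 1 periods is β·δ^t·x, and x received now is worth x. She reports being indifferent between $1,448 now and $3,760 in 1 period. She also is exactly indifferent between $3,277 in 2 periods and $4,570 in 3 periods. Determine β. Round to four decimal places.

The second indifference involves only future payoffs, so β cancels: β·δ^2·3277 = β·δ^3·4570, giving δ = 3277/4570 = 0.71707.
Now use the now-vs-future pair: 1448 = β·δ·3760 gives β = 1448/(0.71707·3760) ≈ 0.5371.

β ≈ 0.5371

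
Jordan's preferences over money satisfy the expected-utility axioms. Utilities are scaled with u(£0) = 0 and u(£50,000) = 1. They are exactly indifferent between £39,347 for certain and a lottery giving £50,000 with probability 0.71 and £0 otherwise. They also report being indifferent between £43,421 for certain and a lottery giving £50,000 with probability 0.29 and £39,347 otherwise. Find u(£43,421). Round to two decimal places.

0.79

First, u(£39,347) = 0.71·u(£50,000) + 0.29·u(£0) = 0.71.
The second indifference gives u(£43,421) = 0.29·u(£50,000) + 0.71·u(£39,347) = 0.29·1.00 + 0.71·0.71 = 0.7941.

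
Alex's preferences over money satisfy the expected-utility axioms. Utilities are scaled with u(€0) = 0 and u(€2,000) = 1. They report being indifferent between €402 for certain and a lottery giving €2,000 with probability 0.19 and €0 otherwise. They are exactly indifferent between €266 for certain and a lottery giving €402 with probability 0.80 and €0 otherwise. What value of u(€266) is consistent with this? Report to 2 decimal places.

First, u(€402) = 0.19·u(€2,000) + 0.81·u(€0) = 0.19.
The second indifference gives u(€266) = 0.80·u(€402) + 0.20·u(€0) = 0.80·0.19 + 0.20·0.00 = 0.1520.

0.15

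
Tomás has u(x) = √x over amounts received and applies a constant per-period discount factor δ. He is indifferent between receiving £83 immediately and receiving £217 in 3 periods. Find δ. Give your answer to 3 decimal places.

Indifference means u(83) = δ^3 · u(217), so δ^3 = u(83)/u(217).
Since u(x) = √x, δ^3 = √(83/217) = 0.61846.
Hence δ = (0.61846)^(1/3) = 0.85199.

δ ≈ 0.852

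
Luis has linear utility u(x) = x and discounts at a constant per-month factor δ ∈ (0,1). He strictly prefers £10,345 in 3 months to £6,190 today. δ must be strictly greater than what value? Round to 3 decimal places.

The preference means 6190 < δ^3·10345.
Dividing by 10345: δ^3 > 0.59836. Both sides are positive, so the cube root keeps the direction.
δ > 0.59836^(1/3) = 0.843.

δ > 0.843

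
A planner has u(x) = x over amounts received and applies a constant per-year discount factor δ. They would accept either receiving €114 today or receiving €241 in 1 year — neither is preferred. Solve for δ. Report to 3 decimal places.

δ ≈ 0.473

The payoff in 1 year is discounted by δ, so u(114) = δ·u(241) and δ = u(114)/u(241).
With u(x) = x: δ = 114/241 = 0.47303.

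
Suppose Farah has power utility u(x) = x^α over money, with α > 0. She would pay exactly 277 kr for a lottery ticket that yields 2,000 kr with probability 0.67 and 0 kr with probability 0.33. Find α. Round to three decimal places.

α ≈ 0.203

EU(lottery) = 0.67·2000^α + 0.33·0 = 0.67·2000^α.
Setting u(277) equal to that: 277^α = 0.67·2000^α ⇒ (277/2000)^α = 0.67.
α = ln(0.67) / ln(277/2000) = -0.400478/-1.976885 ≈ 0.203.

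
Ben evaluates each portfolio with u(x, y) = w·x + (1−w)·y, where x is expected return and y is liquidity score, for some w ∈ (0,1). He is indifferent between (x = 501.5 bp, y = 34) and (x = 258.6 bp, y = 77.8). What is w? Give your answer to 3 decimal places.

Indifference: w·501.5 + (1−w)·34 = w·258.6 + (1−w)·77.8.
w·(501.5−258.6) = (1−w)·(77.8−34), i.e. w·242.9 = (1−w)·43.8.
So w/(1−w) = 43.8/242.9 = 0.1803, giving w = 43.8/(242.9+43.8) = 0.153.

w = 0.153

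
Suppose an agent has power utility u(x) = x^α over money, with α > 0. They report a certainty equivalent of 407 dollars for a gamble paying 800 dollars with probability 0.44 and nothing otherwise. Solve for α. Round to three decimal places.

α ≈ 1.215

The lottery's expected utility is 0.44·u(800) + 0.56·u(0) = 0.44·800^α (since u(0) = 0 for α > 0).
Indifference: 407^α = 0.44·800^α, so (407/800)^α = 0.44.
Taking logs: α·ln(407/800) = ln(0.44), so α = -0.820981 / -0.675799 ≈ 1.215.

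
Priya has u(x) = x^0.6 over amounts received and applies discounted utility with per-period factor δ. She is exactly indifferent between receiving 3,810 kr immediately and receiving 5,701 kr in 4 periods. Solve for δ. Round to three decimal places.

δ ≈ 0.941

The payoff in 4 periods is discounted by δ^4, so u(3810) = δ^4·u(5701) and δ^4 = u(3810)/u(5701).
Since u(x) = x^0.6, δ^4 = (3810/5701)^0.6 = 0.66830^0.6 = 0.78521.
Taking the 4th root: δ = 0.78521^(1/4) ≈ 0.941.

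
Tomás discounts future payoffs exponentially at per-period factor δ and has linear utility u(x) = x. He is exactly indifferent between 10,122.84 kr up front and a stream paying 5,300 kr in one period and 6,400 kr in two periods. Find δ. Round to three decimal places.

Equating present values: 10122.84 = 5300δ + 6400δ².
Rearranged: 6400δ² + 5300δ − 10122.84 = 0.
By the quadratic formula (taking the positive root), δ = (−5300 + √287234704.00) / 12800 ≈ 0.910.

δ ≈ 0.910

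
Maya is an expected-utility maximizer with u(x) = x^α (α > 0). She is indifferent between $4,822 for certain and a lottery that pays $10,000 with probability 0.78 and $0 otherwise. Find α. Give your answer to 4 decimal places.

EU(lottery) = 0.78·10000^α + 0.22·0 = 0.78·10000^α.
Indifference: 4822^α = 0.78·10000^α, so (4822/10000)^α = 0.78.
Taking logs: α·ln(4822/10000) = ln(0.78), so α = -0.2484614 / -0.7293963 ≈ 0.3406.

α ≈ 0.3406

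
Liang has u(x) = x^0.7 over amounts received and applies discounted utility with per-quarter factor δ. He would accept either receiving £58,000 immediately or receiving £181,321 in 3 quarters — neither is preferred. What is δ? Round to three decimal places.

δ ≈ 0.766

The payoff in 3 quarters is discounted by δ^3, so u(58000) = δ^3·u(181321) and δ^3 = u(58000)/u(181321).
With u(x) = x^0.7: δ^3 = 58000^0.7/181321^0.7 = (58000/181321)^0.7 = 0.45028.
Taking the cube root: δ = 0.45028^(1/3) ≈ 0.766.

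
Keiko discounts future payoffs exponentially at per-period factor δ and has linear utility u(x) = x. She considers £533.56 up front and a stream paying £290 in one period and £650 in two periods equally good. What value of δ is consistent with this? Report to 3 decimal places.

The stream is worth 290δ + 650δ² today, so 290δ + 650δ² = 533.56.
So 650δ² + 290δ − 533.56 = 0.
δ = (−290 + √(290² + 4·650·533.56)) / (2·650) = (−290 + √1471356.00) / 1300 ≈ 0.710.

δ ≈ 0.710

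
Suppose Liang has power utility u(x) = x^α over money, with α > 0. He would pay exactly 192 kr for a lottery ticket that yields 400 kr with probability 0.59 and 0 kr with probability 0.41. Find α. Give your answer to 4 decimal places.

The lottery's expected utility is 0.59·u(400) + 0.41·u(0) = 0.59·400^α (since u(0) = 0 for α > 0).
Setting u(192) equal to that: 192^α = 0.59·400^α ⇒ (192/400)^α = 0.59.
Take logs: α = ln 0.59 / ln(192/400) ≈ 0.718876.

α ≈ 0.7189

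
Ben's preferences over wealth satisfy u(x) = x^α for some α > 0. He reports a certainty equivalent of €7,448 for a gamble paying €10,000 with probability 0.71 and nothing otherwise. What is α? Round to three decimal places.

Since u(0) = 0, the lottery's EU is 0.71·10000^α.
Setting u(7448) equal to that: 7448^α = 0.71·10000^α ⇒ (7448/10000)^α = 0.71.
Taking logs: α·ln(7448/10000) = ln(0.71), so α = -0.342490 / -0.294640 ≈ 1.162.

α ≈ 1.162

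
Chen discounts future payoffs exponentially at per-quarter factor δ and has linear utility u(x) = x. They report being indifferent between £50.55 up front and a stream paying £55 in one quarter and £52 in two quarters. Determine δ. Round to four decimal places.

Present value of the stream is 55·δ + 52·δ². Indifference gives 55δ + 52δ² = 50.55.
So 52δ² + 55δ − 50.55 = 0.
δ = (−55 + √(55² + 4·52·50.55)) / (2·52) = (−55 + √13539.40) / 104 ≈ 0.5900.

δ ≈ 0.5900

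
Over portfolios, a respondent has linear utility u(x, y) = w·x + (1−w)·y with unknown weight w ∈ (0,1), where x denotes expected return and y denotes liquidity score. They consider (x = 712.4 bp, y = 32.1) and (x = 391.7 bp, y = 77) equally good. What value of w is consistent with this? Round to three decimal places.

Indifference: w·712.4 + (1−w)·32.1 = w·391.7 + (1−w)·77.
Rearranging, 320.7·w − 44.9·(1−w) = 0.
The marginal rate of substitution is 44.9/320.7, so w = 44.9/(320.7+44.9) = 0.123.

w = 0.123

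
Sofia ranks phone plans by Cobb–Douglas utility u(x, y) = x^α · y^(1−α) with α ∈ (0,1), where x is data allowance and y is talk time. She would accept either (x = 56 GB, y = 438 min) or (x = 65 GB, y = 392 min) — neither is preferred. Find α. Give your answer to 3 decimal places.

α ≈ 0.427

The Cobb–Douglas utilities coincide, so 56^α·438^(1−α) = 65^α·392^(1−α).
(56/65)^α = (392/438)^(1−α); take logs: α·ln(56/65) = (1−α)·ln(392/438), i.e. α·-0.149036 = (1−α)·-0.110957.
With A = -0.149036 and B = -0.110957: α·A = (1−α)·B, so α = B/(A+B) = -0.110957/-0.259993 ≈ 0.427.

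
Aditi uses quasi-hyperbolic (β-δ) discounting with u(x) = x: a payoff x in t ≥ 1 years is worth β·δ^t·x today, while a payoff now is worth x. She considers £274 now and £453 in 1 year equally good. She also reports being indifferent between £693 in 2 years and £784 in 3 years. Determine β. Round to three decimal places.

Both payoffs in the second observation are in the future, so β drops out: δ^2·693 = δ^3·784 ⇒ δ = 693/784 = 0.88393.
The first indifference: 274 = β·δ·453, so β = 274/(δ·453) = 274/(0.88393·453) ≈ 0.684.

β ≈ 0.684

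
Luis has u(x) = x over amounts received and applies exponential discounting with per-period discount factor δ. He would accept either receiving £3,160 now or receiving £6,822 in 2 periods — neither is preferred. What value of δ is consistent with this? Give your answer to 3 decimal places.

δ ≈ 0.681

Equating discounted utilities: u(3160) = δ^2·u(6822) ⇒ δ^2 = u(3160)/u(6822).
With u(x) = x: δ^2 = 3160/6822 = 0.46321.
Taking the square root: δ = 0.46321^(1/2) ≈ 0.681.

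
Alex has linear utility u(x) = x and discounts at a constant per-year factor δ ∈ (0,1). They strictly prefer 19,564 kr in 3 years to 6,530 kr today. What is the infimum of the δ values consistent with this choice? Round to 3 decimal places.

δ > 0.694

Under u(x) = x this choice says 6530 < δ^3·19564.
So δ^3 > 6530/19564 = 0.33378; taking the cube root of both positive sides preserves the inequality.
δ > 0.33378^(1/3) = 0.694.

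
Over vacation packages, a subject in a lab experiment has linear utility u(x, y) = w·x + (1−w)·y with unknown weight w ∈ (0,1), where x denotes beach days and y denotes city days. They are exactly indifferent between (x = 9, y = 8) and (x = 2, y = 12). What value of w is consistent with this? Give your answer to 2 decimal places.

Equating utilities: w·9 + (1−w)·8 = w·2 + (1−w)·12.
Collecting terms: w·7 = (1−w)·4.
So w/(1−w) = 4/7 = 0.5714, giving w = 4/(7+4) = 0.36.

w = 0.36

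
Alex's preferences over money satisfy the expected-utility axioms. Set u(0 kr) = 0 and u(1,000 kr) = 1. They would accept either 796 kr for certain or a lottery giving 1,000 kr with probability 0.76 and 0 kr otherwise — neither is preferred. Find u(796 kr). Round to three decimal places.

The indifference gives u(796 kr) = 0.76·u(1,000 kr) + 0.24·u(0 kr) = 0.76·1 + 0.24·0 = 0.76.

0.760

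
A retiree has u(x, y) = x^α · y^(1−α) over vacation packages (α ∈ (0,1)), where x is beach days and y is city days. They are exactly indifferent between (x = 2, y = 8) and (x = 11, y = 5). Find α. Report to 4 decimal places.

The Cobb–Douglas utilities coincide, so 2^α·8^(1−α) = 11^α·5^(1−α).
(2/11)^α = (5/8)^(1−α); take logs: α·ln(2/11) = (1−α)·ln(5/8), i.e. α·-1.7047481 = (1−α)·-0.4700036.
So α/(1−α) = (-0.4700036)/(-1.7047481) = 0.2757027, and α = 0.2757027/1.2757027 ≈ 0.2161.

α ≈ 0.2161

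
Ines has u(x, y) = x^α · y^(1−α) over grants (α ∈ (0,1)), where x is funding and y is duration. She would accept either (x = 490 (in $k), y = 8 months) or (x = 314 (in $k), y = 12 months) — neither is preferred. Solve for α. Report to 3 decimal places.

Set the two utilities equal: 490^α·8^(1−α) = 314^α·12^(1−α).
(490/314)^α = (12/8)^(1−α); take logs: α·ln(490/314) = (1−α)·ln(12/8), i.e. α·0.445012 = (1−α)·0.405465.
So α/(1−α) = (0.405465)/(0.445012) = 0.911133, and α = 0.911133/1.911133 ≈ 0.477.

α ≈ 0.477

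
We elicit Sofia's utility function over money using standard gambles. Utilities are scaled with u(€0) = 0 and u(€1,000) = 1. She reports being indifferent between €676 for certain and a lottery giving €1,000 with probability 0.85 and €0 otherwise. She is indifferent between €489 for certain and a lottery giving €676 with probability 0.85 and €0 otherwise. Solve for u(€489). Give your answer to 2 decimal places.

From the first indifference, u(€676) = 0.85·u(€1,000) + 0.15·u(€0) = 0.85·1 + 0.15·0 = 0.85.
The second indifference gives u(€489) = 0.85·u(€676) + 0.15·u(€0) = 0.85·0.85 + 0.15·0.00 = 0.7225.

0.72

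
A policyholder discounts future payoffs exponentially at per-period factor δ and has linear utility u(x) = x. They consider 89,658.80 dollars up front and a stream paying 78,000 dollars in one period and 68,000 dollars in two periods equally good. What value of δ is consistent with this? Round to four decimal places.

δ ≈ 0.7100

The stream is worth 78000δ + 68000δ² today, so 78000δ + 68000δ² = 89658.80.
That is, 68000δ² + 78000δ − 89658.80 = 0, a quadratic in δ.
The positive root is δ = [−78000 + √(78000² + 4·68000·89658.80)] / (2·68000) = (−78000 + 174560.000)/136000 ≈ 0.7100.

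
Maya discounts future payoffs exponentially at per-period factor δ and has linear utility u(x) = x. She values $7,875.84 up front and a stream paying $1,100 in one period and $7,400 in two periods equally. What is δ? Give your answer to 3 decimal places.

Equating present values: 7875.84 = 1100δ + 7400δ².
That is, 7400δ² + 1100δ − 7875.84 = 0, a quadratic in δ.
The positive root is δ = [−1100 + √(1100² + 4·7400·7875.84)] / (2·7400) = (−1100 + 15308.000)/14800 ≈ 0.960.

δ ≈ 0.960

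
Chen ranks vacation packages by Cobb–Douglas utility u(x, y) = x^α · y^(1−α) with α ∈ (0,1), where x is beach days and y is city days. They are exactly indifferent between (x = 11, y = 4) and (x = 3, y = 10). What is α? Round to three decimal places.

α ≈ 0.414

The Cobb–Douglas utilities coincide, so 11^α·4^(1−α) = 3^α·10^(1−α).
Rearrange to (11/3)^α = (10/4)^(1−α) and take logs: α·1.299283 = (1−α)·0.916291.
With A = 1.299283 and B = 0.916291: α·A = (1−α)·B, so α = B/(A+B) = 0.916291/2.215574 ≈ 0.414.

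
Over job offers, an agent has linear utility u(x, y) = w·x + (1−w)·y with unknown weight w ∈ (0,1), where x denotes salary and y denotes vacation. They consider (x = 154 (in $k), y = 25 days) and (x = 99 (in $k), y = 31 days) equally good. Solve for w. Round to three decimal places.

w = 0.098

Indifference: w·154 + (1−w)·25 = w·99 + (1−w)·31.
w·(154−99) = (1−w)·(31−25), i.e. w·55 = (1−w)·6.
The marginal rate of substitution is 6/55, so w = 6/(55+6) = 0.098.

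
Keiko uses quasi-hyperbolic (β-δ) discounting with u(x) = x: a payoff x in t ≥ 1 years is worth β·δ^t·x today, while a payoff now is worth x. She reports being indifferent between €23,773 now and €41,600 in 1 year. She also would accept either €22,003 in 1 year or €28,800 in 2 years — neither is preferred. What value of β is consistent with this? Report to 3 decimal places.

β ≈ 0.748

Both payoffs in the second observation are in the future, so β drops out: δ^1·22003 = δ^2·28800 ⇒ δ = 22003/28800 = 0.76399.
The first indifference: 23773 = β·δ·41600, so β = 23773/(δ·41600) = 23773/(0.76399·41600) ≈ 0.748.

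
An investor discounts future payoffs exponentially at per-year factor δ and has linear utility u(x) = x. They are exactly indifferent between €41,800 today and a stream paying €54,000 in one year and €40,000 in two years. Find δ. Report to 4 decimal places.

The stream is worth 54000δ + 40000δ² today, so 54000δ + 40000δ² = 41800.
So 40000δ² + 54000δ − 41800 = 0.
δ = (−54000 + √(54000² + 4·40000·41800)) / (2·40000) = (−54000 + √9604000000.00) / 80000 ≈ 0.5500.

δ ≈ 0.5500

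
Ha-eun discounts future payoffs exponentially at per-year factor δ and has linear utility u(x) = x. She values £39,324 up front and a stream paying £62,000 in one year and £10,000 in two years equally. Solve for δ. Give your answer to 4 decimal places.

δ ≈ 0.5800

Present value of the stream is 62000·δ + 10000·δ². Indifference gives 62000δ + 10000δ² = 39324.
Rearranged: 10000δ² + 62000δ − 39324 = 0.
δ = (−62000 + √(62000² + 4·10000·39324)) / (2·10000) = (−62000 + √5416960000.00) / 20000 ≈ 0.5800.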